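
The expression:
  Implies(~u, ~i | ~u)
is always true.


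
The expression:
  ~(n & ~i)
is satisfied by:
  {i: True, n: False}
  {n: False, i: False}
  {n: True, i: True}


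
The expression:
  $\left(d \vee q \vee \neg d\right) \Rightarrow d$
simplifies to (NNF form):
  $d$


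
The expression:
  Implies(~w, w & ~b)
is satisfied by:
  {w: True}


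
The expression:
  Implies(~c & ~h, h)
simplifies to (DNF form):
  c | h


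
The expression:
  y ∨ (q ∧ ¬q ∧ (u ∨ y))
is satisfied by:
  {y: True}


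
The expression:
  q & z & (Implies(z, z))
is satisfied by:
  {z: True, q: True}


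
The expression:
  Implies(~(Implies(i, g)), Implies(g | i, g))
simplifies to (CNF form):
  g | ~i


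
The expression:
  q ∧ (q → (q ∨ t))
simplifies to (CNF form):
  q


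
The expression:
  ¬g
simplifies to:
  ¬g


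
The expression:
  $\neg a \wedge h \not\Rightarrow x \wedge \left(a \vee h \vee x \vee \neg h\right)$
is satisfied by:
  {h: True, x: False, a: False}


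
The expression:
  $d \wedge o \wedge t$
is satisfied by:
  {t: True, d: True, o: True}


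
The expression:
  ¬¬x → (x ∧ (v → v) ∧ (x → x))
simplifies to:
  True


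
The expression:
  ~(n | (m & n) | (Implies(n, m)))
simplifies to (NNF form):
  False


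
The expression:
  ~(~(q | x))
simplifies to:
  q | x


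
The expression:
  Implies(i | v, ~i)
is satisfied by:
  {i: False}


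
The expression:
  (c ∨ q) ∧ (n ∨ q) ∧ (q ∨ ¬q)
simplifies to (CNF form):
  (c ∨ q) ∧ (n ∨ q)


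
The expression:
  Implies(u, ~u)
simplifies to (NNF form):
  ~u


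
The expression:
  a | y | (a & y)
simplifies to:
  a | y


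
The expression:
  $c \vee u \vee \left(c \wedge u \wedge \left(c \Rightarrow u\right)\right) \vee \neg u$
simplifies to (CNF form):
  $\text{True}$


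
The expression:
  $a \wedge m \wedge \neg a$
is never true.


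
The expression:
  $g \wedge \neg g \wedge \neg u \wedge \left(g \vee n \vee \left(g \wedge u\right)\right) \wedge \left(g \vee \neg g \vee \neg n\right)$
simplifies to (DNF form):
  $\text{False}$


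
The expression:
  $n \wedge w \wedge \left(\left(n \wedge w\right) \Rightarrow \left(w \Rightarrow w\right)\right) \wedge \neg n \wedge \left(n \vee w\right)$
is never true.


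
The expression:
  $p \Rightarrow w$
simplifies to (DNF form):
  $w \vee \neg p$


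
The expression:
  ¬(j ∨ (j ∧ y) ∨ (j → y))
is never true.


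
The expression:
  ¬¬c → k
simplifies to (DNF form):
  k ∨ ¬c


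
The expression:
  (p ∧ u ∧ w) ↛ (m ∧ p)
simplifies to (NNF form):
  p ∧ u ∧ w ∧ ¬m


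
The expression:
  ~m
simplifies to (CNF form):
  ~m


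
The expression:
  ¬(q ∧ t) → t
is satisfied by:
  {t: True}


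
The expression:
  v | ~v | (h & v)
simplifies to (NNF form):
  True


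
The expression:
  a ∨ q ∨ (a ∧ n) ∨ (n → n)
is always true.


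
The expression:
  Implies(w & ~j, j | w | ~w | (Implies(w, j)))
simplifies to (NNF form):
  True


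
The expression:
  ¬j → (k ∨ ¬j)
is always true.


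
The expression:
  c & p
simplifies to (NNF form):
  c & p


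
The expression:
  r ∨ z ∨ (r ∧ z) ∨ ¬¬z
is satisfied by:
  {r: True, z: True}
  {r: True, z: False}
  {z: True, r: False}


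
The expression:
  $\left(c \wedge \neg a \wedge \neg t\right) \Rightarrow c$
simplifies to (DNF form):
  $\text{True}$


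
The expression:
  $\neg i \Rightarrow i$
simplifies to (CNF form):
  $i$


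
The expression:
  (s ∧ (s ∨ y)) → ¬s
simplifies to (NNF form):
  ¬s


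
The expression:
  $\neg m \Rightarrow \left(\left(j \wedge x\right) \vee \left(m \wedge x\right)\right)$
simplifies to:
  $m \vee \left(j \wedge x\right)$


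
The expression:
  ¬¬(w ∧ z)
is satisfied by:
  {z: True, w: True}


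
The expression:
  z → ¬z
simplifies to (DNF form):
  ¬z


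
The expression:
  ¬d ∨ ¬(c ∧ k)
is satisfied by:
  {k: False, d: False, c: False}
  {c: True, k: False, d: False}
  {d: True, k: False, c: False}
  {c: True, d: True, k: False}
  {k: True, c: False, d: False}
  {c: True, k: True, d: False}
  {d: True, k: True, c: False}


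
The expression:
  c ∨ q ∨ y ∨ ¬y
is always true.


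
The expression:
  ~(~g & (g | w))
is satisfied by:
  {g: True, w: False}
  {w: False, g: False}
  {w: True, g: True}


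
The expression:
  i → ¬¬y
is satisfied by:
  {y: True, i: False}
  {i: False, y: False}
  {i: True, y: True}


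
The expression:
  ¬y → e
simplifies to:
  e ∨ y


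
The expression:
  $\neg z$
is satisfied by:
  {z: False}


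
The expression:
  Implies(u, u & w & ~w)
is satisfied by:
  {u: False}


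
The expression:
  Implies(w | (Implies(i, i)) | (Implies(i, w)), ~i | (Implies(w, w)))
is always true.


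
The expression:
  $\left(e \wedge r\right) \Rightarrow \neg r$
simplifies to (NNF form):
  $\neg e \vee \neg r$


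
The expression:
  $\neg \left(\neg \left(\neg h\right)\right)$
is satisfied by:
  {h: False}


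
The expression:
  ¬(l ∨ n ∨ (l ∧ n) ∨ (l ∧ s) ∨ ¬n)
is never true.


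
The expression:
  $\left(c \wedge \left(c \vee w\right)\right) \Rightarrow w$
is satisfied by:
  {w: True, c: False}
  {c: False, w: False}
  {c: True, w: True}


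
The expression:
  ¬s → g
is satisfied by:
  {g: True, s: True}
  {g: True, s: False}
  {s: True, g: False}


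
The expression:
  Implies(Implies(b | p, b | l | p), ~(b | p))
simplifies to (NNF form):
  ~b & ~p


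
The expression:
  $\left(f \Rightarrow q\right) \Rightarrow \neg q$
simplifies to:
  $\neg q$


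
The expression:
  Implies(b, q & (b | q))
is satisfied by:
  {q: True, b: False}
  {b: False, q: False}
  {b: True, q: True}


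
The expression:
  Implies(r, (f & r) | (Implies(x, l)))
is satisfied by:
  {l: True, f: True, x: False, r: False}
  {l: True, f: False, x: False, r: False}
  {f: True, r: False, l: False, x: False}
  {r: False, f: False, l: False, x: False}
  {r: True, l: True, f: True, x: False}
  {r: True, l: True, f: False, x: False}
  {r: True, f: True, l: False, x: False}
  {r: True, f: False, l: False, x: False}
  {x: True, l: True, f: True, r: False}
  {x: True, l: True, f: False, r: False}
  {x: True, f: True, l: False, r: False}
  {x: True, f: False, l: False, r: False}
  {r: True, x: True, l: True, f: True}
  {r: True, x: True, l: True, f: False}
  {r: True, x: True, f: True, l: False}


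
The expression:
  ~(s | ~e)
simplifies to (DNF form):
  e & ~s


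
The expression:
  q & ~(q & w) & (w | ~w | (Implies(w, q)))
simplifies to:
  q & ~w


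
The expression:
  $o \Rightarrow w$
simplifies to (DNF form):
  $w \vee \neg o$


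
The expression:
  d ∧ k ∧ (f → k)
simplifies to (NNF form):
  d ∧ k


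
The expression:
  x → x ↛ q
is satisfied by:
  {q: False, x: False}
  {x: True, q: False}
  {q: True, x: False}


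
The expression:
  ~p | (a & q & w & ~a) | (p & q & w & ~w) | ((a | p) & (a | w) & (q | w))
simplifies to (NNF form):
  w | ~p | (a & q)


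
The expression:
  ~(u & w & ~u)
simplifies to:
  True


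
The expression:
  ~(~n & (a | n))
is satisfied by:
  {n: True, a: False}
  {a: False, n: False}
  {a: True, n: True}


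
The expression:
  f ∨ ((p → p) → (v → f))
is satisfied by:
  {f: True, v: False}
  {v: False, f: False}
  {v: True, f: True}


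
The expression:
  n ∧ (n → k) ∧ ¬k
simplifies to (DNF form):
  False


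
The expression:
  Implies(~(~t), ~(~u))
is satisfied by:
  {u: True, t: False}
  {t: False, u: False}
  {t: True, u: True}


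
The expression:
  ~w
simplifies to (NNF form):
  ~w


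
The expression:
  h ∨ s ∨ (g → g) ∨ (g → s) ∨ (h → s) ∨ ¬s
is always true.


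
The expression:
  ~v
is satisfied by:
  {v: False}


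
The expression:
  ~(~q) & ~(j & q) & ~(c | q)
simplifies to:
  False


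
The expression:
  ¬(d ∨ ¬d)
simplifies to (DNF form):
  False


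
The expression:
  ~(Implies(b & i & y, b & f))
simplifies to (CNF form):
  b & i & y & ~f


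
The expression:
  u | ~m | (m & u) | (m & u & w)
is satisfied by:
  {u: True, m: False}
  {m: False, u: False}
  {m: True, u: True}


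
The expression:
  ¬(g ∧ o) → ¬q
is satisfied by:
  {g: True, o: True, q: False}
  {g: True, o: False, q: False}
  {o: True, g: False, q: False}
  {g: False, o: False, q: False}
  {q: True, g: True, o: True}


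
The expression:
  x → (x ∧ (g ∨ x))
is always true.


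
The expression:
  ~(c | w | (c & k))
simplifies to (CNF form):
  ~c & ~w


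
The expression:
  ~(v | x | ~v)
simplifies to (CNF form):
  False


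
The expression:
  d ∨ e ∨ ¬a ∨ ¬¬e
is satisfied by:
  {d: True, e: True, a: False}
  {d: True, e: False, a: False}
  {e: True, d: False, a: False}
  {d: False, e: False, a: False}
  {a: True, d: True, e: True}
  {a: True, d: True, e: False}
  {a: True, e: True, d: False}


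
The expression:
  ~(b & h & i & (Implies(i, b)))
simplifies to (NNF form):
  ~b | ~h | ~i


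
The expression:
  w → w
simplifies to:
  True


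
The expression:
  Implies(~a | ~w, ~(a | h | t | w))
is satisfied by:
  {a: True, w: True, t: False, h: False}
  {a: True, w: True, h: True, t: False}
  {a: True, w: True, t: True, h: False}
  {a: True, w: True, h: True, t: True}
  {w: False, t: False, h: False, a: False}


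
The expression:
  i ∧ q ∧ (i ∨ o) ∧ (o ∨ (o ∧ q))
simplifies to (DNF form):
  i ∧ o ∧ q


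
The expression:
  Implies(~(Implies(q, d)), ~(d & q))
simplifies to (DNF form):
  True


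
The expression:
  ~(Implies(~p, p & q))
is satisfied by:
  {p: False}


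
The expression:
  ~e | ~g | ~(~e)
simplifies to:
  True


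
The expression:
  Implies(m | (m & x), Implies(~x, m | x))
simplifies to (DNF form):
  True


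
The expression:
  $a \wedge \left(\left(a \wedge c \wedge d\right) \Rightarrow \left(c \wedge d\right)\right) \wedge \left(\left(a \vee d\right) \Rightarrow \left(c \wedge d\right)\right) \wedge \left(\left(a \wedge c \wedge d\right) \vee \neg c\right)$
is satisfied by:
  {a: True, c: True, d: True}


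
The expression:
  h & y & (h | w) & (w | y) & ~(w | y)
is never true.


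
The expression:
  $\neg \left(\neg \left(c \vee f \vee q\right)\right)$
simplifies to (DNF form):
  $c \vee f \vee q$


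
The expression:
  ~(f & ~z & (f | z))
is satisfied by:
  {z: True, f: False}
  {f: False, z: False}
  {f: True, z: True}


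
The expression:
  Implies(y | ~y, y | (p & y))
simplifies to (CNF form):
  y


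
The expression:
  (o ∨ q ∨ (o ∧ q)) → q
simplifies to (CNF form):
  q ∨ ¬o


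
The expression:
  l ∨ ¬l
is always true.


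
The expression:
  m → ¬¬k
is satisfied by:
  {k: True, m: False}
  {m: False, k: False}
  {m: True, k: True}


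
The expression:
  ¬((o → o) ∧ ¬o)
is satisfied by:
  {o: True}


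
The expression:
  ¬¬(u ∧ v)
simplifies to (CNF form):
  u ∧ v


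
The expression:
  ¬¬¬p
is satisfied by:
  {p: False}


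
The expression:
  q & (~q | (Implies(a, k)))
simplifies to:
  q & (k | ~a)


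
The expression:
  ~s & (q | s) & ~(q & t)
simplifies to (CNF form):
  q & ~s & ~t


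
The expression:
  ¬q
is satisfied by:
  {q: False}


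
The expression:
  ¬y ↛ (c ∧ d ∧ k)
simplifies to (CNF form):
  ¬y ∧ (¬c ∨ ¬d ∨ ¬k)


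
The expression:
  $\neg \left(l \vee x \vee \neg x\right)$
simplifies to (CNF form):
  $\text{False}$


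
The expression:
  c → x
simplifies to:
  x ∨ ¬c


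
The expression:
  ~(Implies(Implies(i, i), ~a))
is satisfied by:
  {a: True}


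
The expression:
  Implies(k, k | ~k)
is always true.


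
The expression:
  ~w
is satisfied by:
  {w: False}


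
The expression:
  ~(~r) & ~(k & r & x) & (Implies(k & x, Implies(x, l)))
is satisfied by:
  {r: True, k: False, x: False}
  {r: True, x: True, k: False}
  {r: True, k: True, x: False}


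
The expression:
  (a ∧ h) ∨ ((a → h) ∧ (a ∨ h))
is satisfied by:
  {h: True}


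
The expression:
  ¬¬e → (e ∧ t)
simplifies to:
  t ∨ ¬e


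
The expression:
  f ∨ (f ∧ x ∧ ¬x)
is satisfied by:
  {f: True}


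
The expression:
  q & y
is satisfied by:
  {y: True, q: True}


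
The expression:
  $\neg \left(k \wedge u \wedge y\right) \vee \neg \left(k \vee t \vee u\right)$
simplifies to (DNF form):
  $\neg k \vee \neg u \vee \neg y$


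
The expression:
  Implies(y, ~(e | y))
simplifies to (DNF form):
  ~y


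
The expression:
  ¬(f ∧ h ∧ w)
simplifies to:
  ¬f ∨ ¬h ∨ ¬w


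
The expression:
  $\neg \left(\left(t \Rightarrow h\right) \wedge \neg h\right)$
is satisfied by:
  {t: True, h: True}
  {t: True, h: False}
  {h: True, t: False}


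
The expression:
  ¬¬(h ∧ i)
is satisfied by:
  {h: True, i: True}


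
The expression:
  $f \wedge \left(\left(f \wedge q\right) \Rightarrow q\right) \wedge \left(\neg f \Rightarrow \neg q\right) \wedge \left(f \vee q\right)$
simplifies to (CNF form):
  $f$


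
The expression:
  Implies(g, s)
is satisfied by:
  {s: True, g: False}
  {g: False, s: False}
  {g: True, s: True}


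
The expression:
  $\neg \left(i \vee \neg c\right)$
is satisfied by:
  {c: True, i: False}


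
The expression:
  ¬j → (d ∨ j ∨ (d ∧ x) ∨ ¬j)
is always true.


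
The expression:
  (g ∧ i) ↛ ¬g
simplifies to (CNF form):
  g ∧ i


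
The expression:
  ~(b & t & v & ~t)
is always true.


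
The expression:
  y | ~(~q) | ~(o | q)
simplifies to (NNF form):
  q | y | ~o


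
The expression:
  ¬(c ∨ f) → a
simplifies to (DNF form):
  a ∨ c ∨ f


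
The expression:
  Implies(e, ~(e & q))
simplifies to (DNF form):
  ~e | ~q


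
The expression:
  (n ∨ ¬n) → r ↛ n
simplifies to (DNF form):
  r ∧ ¬n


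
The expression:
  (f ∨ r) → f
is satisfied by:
  {f: True, r: False}
  {r: False, f: False}
  {r: True, f: True}


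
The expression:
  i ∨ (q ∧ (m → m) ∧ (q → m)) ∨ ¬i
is always true.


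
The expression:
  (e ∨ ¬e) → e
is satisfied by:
  {e: True}


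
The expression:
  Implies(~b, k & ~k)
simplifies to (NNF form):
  b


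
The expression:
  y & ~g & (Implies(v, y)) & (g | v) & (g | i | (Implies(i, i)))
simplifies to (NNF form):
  v & y & ~g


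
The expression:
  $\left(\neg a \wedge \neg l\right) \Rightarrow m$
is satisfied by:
  {a: True, m: True, l: True}
  {a: True, m: True, l: False}
  {a: True, l: True, m: False}
  {a: True, l: False, m: False}
  {m: True, l: True, a: False}
  {m: True, l: False, a: False}
  {l: True, m: False, a: False}


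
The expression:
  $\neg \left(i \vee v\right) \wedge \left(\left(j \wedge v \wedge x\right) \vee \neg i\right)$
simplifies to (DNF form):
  $\neg i \wedge \neg v$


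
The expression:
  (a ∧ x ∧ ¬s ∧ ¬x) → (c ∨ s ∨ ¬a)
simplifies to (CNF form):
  True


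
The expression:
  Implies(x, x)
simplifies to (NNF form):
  True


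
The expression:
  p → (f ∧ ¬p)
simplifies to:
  ¬p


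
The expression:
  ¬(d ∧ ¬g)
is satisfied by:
  {g: True, d: False}
  {d: False, g: False}
  {d: True, g: True}


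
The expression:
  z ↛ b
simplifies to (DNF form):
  z ∧ ¬b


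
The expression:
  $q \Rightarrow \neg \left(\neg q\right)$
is always true.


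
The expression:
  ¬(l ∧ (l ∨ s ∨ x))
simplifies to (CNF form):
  ¬l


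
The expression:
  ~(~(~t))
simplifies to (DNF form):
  ~t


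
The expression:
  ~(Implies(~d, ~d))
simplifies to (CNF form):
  False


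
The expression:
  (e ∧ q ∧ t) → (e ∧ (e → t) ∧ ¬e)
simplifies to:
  ¬e ∨ ¬q ∨ ¬t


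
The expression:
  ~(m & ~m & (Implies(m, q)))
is always true.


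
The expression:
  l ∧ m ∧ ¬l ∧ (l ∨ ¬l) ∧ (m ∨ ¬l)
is never true.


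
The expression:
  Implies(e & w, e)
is always true.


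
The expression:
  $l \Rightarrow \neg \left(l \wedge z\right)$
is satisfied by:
  {l: False, z: False}
  {z: True, l: False}
  {l: True, z: False}


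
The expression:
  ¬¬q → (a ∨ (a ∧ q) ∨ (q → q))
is always true.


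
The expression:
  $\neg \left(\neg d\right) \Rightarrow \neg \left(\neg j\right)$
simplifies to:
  $j \vee \neg d$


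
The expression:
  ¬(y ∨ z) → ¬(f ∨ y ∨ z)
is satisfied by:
  {y: True, z: True, f: False}
  {y: True, z: False, f: False}
  {z: True, y: False, f: False}
  {y: False, z: False, f: False}
  {f: True, y: True, z: True}
  {f: True, y: True, z: False}
  {f: True, z: True, y: False}


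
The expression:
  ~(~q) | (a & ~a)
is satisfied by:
  {q: True}


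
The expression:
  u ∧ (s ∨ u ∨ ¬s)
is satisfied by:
  {u: True}


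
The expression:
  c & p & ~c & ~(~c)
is never true.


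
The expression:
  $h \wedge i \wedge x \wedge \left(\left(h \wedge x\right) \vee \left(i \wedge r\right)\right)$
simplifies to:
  $h \wedge i \wedge x$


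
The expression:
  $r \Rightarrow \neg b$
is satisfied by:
  {b: False, r: False}
  {r: True, b: False}
  {b: True, r: False}


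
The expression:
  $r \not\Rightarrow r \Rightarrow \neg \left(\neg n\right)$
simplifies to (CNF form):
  $\text{True}$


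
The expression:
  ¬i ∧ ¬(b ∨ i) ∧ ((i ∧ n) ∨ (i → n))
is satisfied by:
  {i: False, b: False}


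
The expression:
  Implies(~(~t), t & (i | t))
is always true.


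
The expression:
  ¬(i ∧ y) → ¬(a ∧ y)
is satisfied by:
  {i: True, y: False, a: False}
  {y: False, a: False, i: False}
  {i: True, a: True, y: False}
  {a: True, y: False, i: False}
  {i: True, y: True, a: False}
  {y: True, i: False, a: False}
  {i: True, a: True, y: True}


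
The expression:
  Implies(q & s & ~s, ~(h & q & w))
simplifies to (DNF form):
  True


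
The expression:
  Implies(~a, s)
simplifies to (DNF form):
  a | s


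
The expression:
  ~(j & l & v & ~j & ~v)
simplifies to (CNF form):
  True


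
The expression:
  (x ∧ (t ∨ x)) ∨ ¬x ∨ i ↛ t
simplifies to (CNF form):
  True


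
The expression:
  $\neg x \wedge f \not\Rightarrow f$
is never true.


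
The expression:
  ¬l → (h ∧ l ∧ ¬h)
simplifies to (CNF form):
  l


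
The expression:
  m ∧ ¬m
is never true.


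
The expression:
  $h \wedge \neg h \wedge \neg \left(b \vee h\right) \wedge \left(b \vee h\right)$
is never true.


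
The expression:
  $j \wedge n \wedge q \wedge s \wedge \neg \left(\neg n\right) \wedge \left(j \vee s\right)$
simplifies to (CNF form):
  $j \wedge n \wedge q \wedge s$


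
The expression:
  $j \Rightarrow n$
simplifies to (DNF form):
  $n \vee \neg j$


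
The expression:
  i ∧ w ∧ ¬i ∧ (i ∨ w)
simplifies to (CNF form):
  False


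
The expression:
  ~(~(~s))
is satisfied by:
  {s: False}


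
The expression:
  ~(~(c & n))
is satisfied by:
  {c: True, n: True}


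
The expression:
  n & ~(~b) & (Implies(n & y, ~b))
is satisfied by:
  {b: True, n: True, y: False}


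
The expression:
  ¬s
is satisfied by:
  {s: False}


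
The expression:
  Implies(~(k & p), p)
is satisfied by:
  {p: True}


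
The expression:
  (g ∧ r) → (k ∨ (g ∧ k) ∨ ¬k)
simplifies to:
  True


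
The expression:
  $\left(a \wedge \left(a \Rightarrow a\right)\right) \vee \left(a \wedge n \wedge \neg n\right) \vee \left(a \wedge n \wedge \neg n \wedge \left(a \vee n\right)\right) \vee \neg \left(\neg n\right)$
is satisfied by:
  {n: True, a: True}
  {n: True, a: False}
  {a: True, n: False}


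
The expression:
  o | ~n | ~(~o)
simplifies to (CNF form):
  o | ~n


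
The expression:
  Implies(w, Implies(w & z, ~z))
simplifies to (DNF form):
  ~w | ~z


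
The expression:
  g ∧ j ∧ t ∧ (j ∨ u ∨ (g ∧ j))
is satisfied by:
  {t: True, j: True, g: True}


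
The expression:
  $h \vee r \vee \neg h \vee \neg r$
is always true.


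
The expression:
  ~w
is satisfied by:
  {w: False}


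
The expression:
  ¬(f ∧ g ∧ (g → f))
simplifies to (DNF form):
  ¬f ∨ ¬g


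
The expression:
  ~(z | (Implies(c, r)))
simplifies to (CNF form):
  c & ~r & ~z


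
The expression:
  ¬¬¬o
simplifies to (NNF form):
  ¬o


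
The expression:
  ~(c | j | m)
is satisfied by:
  {c: False, j: False, m: False}


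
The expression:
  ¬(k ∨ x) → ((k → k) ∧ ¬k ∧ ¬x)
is always true.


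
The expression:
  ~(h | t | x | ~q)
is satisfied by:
  {q: True, x: False, t: False, h: False}


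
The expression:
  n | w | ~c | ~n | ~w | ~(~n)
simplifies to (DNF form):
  True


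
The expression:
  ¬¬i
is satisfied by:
  {i: True}


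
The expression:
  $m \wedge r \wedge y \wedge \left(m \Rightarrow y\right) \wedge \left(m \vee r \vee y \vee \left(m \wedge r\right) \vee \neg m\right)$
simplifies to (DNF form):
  $m \wedge r \wedge y$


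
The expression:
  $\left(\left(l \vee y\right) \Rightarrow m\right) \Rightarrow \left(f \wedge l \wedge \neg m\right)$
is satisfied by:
  {y: True, l: True, m: False}
  {y: True, l: False, m: False}
  {l: True, y: False, m: False}


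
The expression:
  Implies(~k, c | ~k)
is always true.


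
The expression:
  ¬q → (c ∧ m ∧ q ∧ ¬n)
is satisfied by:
  {q: True}


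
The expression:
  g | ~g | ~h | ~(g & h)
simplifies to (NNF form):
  True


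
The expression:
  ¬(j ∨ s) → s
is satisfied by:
  {s: True, j: True}
  {s: True, j: False}
  {j: True, s: False}


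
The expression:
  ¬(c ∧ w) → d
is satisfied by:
  {d: True, c: True, w: True}
  {d: True, c: True, w: False}
  {d: True, w: True, c: False}
  {d: True, w: False, c: False}
  {c: True, w: True, d: False}


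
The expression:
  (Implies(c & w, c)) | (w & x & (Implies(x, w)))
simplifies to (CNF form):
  True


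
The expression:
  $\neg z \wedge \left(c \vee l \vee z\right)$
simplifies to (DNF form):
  $\left(c \wedge \neg z\right) \vee \left(l \wedge \neg z\right)$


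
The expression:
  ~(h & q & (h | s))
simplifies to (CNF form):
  ~h | ~q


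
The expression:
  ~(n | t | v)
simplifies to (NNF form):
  ~n & ~t & ~v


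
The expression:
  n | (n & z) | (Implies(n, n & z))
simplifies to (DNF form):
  True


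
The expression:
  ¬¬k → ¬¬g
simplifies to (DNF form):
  g ∨ ¬k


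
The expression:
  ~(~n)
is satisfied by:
  {n: True}


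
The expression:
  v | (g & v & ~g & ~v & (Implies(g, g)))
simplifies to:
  v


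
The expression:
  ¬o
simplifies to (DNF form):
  ¬o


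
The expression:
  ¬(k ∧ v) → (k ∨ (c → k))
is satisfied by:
  {k: True, c: False}
  {c: False, k: False}
  {c: True, k: True}


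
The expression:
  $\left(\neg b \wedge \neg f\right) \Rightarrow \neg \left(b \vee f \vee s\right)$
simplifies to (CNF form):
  $b \vee f \vee \neg s$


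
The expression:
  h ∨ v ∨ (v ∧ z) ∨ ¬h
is always true.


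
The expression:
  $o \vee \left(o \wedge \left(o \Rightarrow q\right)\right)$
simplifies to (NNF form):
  $o$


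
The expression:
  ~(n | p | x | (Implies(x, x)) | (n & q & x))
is never true.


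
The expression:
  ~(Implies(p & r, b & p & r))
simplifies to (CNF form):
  p & r & ~b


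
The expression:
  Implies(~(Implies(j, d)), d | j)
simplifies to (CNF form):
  True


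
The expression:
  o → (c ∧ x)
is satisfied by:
  {c: True, x: True, o: False}
  {c: True, x: False, o: False}
  {x: True, c: False, o: False}
  {c: False, x: False, o: False}
  {c: True, o: True, x: True}


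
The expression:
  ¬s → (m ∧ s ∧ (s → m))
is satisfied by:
  {s: True}


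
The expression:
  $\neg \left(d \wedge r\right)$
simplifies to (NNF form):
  $\neg d \vee \neg r$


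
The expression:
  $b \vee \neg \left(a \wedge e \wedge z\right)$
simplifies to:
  $b \vee \neg a \vee \neg e \vee \neg z$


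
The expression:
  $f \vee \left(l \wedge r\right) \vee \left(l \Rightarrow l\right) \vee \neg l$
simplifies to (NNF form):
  $\text{True}$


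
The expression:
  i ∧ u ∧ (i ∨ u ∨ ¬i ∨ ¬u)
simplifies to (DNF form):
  i ∧ u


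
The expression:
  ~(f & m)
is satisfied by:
  {m: False, f: False}
  {f: True, m: False}
  {m: True, f: False}


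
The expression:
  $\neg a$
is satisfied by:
  {a: False}


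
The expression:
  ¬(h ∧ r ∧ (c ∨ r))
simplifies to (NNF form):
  ¬h ∨ ¬r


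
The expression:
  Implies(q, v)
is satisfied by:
  {v: True, q: False}
  {q: False, v: False}
  {q: True, v: True}


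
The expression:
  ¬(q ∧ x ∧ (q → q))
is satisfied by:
  {q: False, x: False}
  {x: True, q: False}
  {q: True, x: False}


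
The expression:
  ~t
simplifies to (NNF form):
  ~t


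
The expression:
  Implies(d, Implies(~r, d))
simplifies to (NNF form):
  True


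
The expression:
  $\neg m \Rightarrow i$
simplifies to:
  $i \vee m$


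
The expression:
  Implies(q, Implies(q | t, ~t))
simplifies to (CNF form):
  ~q | ~t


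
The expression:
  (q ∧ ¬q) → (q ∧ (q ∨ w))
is always true.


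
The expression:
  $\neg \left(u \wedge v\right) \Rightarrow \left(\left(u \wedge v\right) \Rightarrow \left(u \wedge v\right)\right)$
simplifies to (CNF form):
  $\text{True}$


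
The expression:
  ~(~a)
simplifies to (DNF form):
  a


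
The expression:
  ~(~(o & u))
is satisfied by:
  {u: True, o: True}


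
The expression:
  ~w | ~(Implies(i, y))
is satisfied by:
  {i: True, y: False, w: False}
  {y: False, w: False, i: False}
  {i: True, y: True, w: False}
  {y: True, i: False, w: False}
  {w: True, i: True, y: False}


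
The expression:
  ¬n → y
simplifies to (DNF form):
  n ∨ y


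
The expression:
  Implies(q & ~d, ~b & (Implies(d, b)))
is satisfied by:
  {d: True, q: False, b: False}
  {q: False, b: False, d: False}
  {b: True, d: True, q: False}
  {b: True, q: False, d: False}
  {d: True, q: True, b: False}
  {q: True, d: False, b: False}
  {b: True, q: True, d: True}


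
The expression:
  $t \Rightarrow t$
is always true.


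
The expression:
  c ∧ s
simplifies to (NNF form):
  c ∧ s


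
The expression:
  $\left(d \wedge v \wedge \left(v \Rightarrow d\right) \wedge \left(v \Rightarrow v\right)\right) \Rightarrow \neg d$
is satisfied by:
  {v: False, d: False}
  {d: True, v: False}
  {v: True, d: False}


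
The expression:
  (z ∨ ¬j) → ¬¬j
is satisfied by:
  {j: True}


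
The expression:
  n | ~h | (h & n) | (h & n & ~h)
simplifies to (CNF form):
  n | ~h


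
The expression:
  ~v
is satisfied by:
  {v: False}


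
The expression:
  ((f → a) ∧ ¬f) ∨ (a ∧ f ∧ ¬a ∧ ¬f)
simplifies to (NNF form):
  ¬f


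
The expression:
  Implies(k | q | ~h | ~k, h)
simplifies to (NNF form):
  h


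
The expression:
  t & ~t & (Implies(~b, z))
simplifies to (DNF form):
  False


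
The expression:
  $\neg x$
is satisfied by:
  {x: False}


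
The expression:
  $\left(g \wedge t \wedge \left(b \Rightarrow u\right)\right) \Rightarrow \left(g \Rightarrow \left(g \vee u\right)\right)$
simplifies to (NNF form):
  $\text{True}$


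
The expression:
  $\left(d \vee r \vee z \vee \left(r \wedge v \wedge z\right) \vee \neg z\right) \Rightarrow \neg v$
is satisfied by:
  {v: False}


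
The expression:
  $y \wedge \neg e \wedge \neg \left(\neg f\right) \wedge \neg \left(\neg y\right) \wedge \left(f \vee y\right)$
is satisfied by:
  {f: True, y: True, e: False}


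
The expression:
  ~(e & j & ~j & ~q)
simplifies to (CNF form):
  True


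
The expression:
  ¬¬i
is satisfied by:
  {i: True}


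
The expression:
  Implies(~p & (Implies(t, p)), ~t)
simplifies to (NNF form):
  True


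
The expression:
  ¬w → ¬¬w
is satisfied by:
  {w: True}


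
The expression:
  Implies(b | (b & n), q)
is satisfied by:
  {q: True, b: False}
  {b: False, q: False}
  {b: True, q: True}


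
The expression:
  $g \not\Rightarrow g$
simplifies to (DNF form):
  $\text{False}$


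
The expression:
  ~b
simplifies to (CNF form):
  ~b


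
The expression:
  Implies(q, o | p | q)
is always true.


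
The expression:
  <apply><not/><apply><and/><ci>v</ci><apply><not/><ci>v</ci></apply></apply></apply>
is always true.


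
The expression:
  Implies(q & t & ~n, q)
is always true.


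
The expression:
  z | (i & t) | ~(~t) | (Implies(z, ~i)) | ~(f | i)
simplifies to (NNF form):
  True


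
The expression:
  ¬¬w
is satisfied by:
  {w: True}


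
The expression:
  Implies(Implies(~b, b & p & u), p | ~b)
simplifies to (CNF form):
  p | ~b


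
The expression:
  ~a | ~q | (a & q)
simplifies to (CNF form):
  True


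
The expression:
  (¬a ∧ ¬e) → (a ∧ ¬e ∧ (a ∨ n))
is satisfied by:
  {a: True, e: True}
  {a: True, e: False}
  {e: True, a: False}


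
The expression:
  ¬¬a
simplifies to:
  a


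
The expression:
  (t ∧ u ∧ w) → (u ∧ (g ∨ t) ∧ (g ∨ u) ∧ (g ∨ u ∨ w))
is always true.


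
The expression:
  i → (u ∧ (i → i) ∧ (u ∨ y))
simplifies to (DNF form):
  u ∨ ¬i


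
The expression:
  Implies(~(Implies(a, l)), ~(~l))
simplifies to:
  l | ~a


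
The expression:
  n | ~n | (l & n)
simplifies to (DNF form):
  True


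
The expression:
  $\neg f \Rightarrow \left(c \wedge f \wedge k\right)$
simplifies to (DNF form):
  $f$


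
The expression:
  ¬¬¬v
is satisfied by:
  {v: False}


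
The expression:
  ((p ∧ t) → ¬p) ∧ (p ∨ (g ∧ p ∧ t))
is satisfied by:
  {p: True, t: False}


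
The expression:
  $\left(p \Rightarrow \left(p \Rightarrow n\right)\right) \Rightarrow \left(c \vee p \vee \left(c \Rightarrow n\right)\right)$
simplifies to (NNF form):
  $\text{True}$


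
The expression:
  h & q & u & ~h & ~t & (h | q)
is never true.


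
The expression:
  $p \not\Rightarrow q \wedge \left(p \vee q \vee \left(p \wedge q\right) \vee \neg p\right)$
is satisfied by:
  {p: True, q: False}


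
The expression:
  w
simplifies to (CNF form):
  w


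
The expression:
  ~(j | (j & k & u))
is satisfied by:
  {j: False}


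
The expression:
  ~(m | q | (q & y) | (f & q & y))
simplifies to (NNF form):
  ~m & ~q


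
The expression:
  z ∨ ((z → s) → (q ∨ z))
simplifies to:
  q ∨ z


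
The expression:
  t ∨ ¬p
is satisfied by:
  {t: True, p: False}
  {p: False, t: False}
  {p: True, t: True}


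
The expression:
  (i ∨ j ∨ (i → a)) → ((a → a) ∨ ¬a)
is always true.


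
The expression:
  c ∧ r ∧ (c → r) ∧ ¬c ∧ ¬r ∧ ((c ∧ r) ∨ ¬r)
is never true.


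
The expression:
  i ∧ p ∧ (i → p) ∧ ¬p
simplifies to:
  False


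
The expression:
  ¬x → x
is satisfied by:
  {x: True}


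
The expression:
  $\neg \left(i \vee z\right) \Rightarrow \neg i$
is always true.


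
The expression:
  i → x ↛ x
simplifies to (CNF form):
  ¬i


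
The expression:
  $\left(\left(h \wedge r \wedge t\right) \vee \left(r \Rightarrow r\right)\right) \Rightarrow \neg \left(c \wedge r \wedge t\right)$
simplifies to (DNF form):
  $\neg c \vee \neg r \vee \neg t$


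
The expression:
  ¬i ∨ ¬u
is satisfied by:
  {u: False, i: False}
  {i: True, u: False}
  {u: True, i: False}


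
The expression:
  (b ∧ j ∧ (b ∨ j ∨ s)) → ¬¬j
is always true.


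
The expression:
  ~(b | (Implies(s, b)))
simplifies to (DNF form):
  s & ~b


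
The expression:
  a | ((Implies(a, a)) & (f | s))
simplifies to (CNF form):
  a | f | s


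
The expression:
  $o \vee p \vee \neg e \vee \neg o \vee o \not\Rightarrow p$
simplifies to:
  $\text{True}$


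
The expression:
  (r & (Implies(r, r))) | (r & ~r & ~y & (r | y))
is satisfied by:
  {r: True}


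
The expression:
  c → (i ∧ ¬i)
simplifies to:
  ¬c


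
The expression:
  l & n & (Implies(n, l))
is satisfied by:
  {n: True, l: True}


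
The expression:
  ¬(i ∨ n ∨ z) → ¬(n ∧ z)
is always true.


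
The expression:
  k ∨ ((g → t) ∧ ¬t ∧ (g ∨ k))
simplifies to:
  k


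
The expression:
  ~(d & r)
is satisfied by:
  {d: False, r: False}
  {r: True, d: False}
  {d: True, r: False}


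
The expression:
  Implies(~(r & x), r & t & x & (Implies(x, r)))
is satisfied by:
  {r: True, x: True}


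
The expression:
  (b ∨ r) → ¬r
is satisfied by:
  {r: False}


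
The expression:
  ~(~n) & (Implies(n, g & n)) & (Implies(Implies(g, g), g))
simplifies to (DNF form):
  g & n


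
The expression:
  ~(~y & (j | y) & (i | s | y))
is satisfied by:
  {y: True, s: False, i: False, j: False}
  {y: True, i: True, s: False, j: False}
  {y: True, s: True, i: False, j: False}
  {y: True, i: True, s: True, j: False}
  {y: False, s: False, i: False, j: False}
  {i: True, y: False, s: False, j: False}
  {s: True, y: False, i: False, j: False}
  {i: True, s: True, y: False, j: False}
  {j: True, y: True, s: False, i: False}
  {j: True, i: True, y: True, s: False}
  {j: True, y: True, s: True, i: False}
  {j: True, i: True, y: True, s: True}
  {j: True, y: False, s: False, i: False}


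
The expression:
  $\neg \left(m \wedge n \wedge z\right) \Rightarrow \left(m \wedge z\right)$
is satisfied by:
  {z: True, m: True}


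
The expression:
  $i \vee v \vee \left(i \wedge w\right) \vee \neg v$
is always true.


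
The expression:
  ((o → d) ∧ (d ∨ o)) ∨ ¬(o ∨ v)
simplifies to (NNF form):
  d ∨ (¬o ∧ ¬v)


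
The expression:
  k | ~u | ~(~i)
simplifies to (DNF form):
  i | k | ~u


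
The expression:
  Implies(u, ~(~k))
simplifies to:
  k | ~u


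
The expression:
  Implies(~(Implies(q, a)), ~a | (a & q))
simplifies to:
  True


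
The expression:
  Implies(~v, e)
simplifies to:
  e | v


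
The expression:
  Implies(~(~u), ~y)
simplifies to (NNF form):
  ~u | ~y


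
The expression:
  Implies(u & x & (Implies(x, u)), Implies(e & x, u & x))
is always true.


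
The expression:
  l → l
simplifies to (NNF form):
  True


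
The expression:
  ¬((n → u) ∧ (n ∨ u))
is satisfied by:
  {u: False}


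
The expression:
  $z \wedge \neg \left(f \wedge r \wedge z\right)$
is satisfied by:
  {z: True, r: False, f: False}
  {z: True, f: True, r: False}
  {z: True, r: True, f: False}


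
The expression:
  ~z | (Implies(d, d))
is always true.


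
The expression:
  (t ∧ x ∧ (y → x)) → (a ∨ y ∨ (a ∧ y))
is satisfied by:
  {a: True, y: True, t: False, x: False}
  {a: True, t: False, x: False, y: False}
  {y: True, t: False, x: False, a: False}
  {y: False, t: False, x: False, a: False}
  {a: True, x: True, y: True, t: False}
  {a: True, x: True, y: False, t: False}
  {x: True, y: True, a: False, t: False}
  {x: True, a: False, t: False, y: False}
  {y: True, a: True, t: True, x: False}
  {a: True, t: True, y: False, x: False}
  {y: True, t: True, a: False, x: False}
  {t: True, a: False, x: False, y: False}
  {a: True, x: True, t: True, y: True}
  {a: True, x: True, t: True, y: False}
  {x: True, t: True, y: True, a: False}


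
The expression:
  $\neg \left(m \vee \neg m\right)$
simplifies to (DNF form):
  $\text{False}$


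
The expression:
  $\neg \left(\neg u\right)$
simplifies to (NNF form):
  $u$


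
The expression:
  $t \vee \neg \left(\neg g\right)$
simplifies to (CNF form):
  $g \vee t$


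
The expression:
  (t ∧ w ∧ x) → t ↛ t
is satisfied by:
  {w: False, t: False, x: False}
  {x: True, w: False, t: False}
  {t: True, w: False, x: False}
  {x: True, t: True, w: False}
  {w: True, x: False, t: False}
  {x: True, w: True, t: False}
  {t: True, w: True, x: False}


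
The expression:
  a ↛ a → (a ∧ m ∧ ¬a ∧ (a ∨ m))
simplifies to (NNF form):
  True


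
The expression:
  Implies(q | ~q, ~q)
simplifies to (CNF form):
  ~q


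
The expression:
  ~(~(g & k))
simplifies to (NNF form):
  g & k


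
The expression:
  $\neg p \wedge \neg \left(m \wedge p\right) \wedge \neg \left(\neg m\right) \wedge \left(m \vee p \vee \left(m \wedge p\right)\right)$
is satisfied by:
  {m: True, p: False}


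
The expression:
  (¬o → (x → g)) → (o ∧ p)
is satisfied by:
  {o: True, p: True, x: True, g: False}
  {o: True, p: True, x: False, g: False}
  {o: True, g: True, p: True, x: True}
  {o: True, g: True, p: True, x: False}
  {p: True, x: True, g: False, o: False}
  {x: True, g: False, p: False, o: False}


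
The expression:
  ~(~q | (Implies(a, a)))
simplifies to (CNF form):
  False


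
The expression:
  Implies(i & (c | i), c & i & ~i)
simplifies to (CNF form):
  ~i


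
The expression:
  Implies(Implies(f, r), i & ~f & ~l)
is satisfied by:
  {i: True, f: True, r: False, l: False}
  {f: True, r: False, l: False, i: False}
  {i: True, f: True, l: True, r: False}
  {f: True, l: True, r: False, i: False}
  {i: True, r: False, l: False, f: False}
  {i: True, r: True, l: False, f: False}


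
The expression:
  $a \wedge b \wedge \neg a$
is never true.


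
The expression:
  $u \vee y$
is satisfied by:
  {y: True, u: True}
  {y: True, u: False}
  {u: True, y: False}


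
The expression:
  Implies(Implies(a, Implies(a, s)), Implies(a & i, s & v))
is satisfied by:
  {v: True, s: False, a: False, i: False}
  {i: False, s: False, v: False, a: False}
  {i: True, v: True, s: False, a: False}
  {i: True, s: False, v: False, a: False}
  {a: True, v: True, i: False, s: False}
  {a: True, i: False, s: False, v: False}
  {a: True, i: True, v: True, s: False}
  {a: True, i: True, s: False, v: False}
  {v: True, s: True, a: False, i: False}
  {s: True, a: False, v: False, i: False}
  {i: True, s: True, v: True, a: False}
  {i: True, s: True, a: False, v: False}
  {v: True, s: True, a: True, i: False}
  {s: True, a: True, i: False, v: False}
  {i: True, s: True, a: True, v: True}


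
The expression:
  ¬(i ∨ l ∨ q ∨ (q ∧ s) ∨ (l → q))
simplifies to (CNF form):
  False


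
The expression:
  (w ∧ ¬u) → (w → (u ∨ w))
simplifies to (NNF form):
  True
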